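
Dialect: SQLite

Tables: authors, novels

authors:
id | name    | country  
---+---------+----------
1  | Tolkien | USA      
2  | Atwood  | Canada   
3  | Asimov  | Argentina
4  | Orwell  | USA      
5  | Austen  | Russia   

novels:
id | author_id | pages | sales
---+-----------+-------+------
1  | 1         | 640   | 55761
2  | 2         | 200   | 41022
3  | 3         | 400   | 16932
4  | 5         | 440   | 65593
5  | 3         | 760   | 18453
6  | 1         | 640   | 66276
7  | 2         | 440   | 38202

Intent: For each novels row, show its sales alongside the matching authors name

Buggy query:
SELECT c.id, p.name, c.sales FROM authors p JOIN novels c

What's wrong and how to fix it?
Bug: JOIN with no ON clause produces a cartesian product; every novels row pairs with every authors row

Fix: Specify the join condition linking the foreign key to the parent id

Corrected query:
SELECT c.id, p.name, c.sales FROM authors p JOIN novels c ON c.author_id = p.id

Result:
id | name    | sales
---+---------+------
1  | Tolkien | 55761
2  | Atwood  | 41022
3  | Asimov  | 16932
4  | Austen  | 65593
5  | Asimov  | 18453
6  | Tolkien | 66276
7  | Atwood  | 38202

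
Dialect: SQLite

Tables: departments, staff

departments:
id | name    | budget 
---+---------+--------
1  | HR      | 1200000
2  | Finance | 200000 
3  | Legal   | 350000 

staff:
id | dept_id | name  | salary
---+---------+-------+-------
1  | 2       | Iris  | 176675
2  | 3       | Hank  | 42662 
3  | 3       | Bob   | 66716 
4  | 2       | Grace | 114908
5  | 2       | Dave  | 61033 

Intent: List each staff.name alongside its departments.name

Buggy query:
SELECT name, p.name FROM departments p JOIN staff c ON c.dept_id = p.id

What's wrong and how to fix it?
Bug: Both tables have a 'name' column; the unqualified reference is ambiguous

Fix: Prefix ambiguous columns with the table alias

Corrected query:
SELECT c.name, p.name FROM departments p JOIN staff c ON c.dept_id = p.id

Result:
name  | name   
------+--------
Iris  | Finance
Hank  | Legal  
Bob   | Legal  
Grace | Finance
Dave  | Finance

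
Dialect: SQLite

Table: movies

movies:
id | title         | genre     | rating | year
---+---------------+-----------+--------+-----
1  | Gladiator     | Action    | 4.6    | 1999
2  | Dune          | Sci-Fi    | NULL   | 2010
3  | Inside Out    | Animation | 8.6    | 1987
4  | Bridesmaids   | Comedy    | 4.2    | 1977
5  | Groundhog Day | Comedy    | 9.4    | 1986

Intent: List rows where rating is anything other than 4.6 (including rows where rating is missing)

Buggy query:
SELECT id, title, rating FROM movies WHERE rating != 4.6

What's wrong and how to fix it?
Bug: Inequality against NULL is unknown, not true; rows with NULL are dropped

Fix: Add an explicit OR rating IS NULL to include the missing-value rows

Corrected query:
SELECT id, title, rating FROM movies WHERE rating != 4.6 OR rating IS NULL

Result:
id | title         | rating
---+---------------+-------
2  | Dune          | NULL  
3  | Inside Out    | 8.6   
4  | Bridesmaids   | 4.2   
5  | Groundhog Day | 9.4   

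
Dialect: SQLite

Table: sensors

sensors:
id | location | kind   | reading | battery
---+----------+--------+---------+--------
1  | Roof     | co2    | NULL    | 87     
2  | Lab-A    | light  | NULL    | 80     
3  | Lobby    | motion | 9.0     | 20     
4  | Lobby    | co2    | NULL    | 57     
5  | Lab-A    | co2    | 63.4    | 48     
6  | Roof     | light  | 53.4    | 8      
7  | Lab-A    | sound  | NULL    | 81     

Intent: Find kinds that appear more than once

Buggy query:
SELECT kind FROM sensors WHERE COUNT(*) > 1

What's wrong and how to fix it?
Bug: WHERE can't reference COUNT(*); aggregates are computed after WHERE

Fix: Group first, then use HAVING for the count condition

Corrected query:
SELECT kind FROM sensors GROUP BY kind HAVING COUNT(*) > 1

Result:
kind 
-----
co2  
light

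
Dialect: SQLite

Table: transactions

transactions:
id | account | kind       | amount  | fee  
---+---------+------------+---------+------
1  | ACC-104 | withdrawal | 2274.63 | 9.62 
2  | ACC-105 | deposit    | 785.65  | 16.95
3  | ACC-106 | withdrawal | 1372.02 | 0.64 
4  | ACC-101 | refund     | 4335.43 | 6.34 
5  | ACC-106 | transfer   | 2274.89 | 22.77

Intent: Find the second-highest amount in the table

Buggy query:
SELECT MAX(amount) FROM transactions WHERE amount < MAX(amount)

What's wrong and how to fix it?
Bug: MAX(amount) on the right of the comparison is an aggregate-in-WHERE error

Fix: Compute the overall MAX in a subquery, then take MAX of rows below it

Corrected query:
SELECT MAX(amount) FROM transactions WHERE amount < (SELECT MAX(amount) FROM transactions)

Result:
MAX(amount)
-----------
2274.89    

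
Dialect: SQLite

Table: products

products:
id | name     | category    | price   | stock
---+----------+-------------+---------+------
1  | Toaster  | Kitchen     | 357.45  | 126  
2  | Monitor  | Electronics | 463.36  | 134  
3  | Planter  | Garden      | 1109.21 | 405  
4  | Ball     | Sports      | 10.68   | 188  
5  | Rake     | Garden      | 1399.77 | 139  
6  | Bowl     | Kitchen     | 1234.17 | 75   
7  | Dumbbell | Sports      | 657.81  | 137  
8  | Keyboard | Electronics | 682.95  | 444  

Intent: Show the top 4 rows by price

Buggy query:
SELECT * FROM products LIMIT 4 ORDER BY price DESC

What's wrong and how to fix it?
Bug: LIMIT must come after ORDER BY

Fix: Swap the clauses: ORDER BY first, then LIMIT

Corrected query:
SELECT * FROM products ORDER BY price DESC LIMIT 4

Result:
id | name     | category    | price   | stock
---+----------+-------------+---------+------
5  | Rake     | Garden      | 1399.77 | 139  
6  | Bowl     | Kitchen     | 1234.17 | 75   
3  | Planter  | Garden      | 1109.21 | 405  
8  | Keyboard | Electronics | 682.95  | 444  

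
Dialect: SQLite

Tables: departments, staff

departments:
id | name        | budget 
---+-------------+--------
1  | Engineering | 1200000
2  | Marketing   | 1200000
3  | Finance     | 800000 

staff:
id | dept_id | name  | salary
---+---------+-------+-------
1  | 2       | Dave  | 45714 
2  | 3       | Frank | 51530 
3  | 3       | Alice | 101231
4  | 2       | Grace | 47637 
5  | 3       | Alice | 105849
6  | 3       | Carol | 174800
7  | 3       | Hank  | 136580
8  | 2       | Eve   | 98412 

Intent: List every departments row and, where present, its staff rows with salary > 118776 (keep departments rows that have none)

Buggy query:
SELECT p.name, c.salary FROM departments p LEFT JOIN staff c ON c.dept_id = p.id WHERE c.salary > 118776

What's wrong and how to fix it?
Bug: Filtering c.salary in WHERE discards the NULL rows produced by LEFT JOIN, turning it into an inner join

Fix: Move the right-table condition into the ON clause so unmatched parents are kept

Corrected query:
SELECT p.name, c.salary FROM departments p LEFT JOIN staff c ON c.dept_id = p.id AND c.salary > 118776

Result:
name        | salary
------------+-------
Engineering | NULL  
Marketing   | NULL  
Finance     | 136580
Finance     | 174800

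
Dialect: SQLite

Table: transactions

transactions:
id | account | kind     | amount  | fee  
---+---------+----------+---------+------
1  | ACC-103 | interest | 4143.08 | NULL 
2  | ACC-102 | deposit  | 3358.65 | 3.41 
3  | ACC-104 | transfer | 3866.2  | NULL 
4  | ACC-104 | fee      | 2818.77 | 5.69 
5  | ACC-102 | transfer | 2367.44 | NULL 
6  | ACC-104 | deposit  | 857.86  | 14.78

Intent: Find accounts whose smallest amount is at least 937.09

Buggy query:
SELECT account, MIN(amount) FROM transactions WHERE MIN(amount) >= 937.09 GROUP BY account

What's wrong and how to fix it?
Bug: MIN() in WHERE is a misuse of aggregate

Fix: Replace WHERE with HAVING after the GROUP BY

Corrected query:
SELECT account, MIN(amount) FROM transactions GROUP BY account HAVING MIN(amount) >= 937.09

Result:
account | MIN(amount)
--------+------------
ACC-102 | 2367.44    
ACC-103 | 4143.08    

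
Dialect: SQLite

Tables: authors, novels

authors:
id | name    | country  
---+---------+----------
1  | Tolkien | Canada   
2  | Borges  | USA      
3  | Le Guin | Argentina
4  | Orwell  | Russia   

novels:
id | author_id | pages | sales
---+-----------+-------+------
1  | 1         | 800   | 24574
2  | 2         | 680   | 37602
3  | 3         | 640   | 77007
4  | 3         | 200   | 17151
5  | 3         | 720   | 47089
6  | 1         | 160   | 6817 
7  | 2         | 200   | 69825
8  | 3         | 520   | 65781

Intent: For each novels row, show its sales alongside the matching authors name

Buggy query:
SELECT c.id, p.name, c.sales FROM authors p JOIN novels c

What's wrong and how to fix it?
Bug: Missing join condition: each novels row is matched to all authors rows instead of just its own

Fix: Specify the join condition linking the foreign key to the parent id

Corrected query:
SELECT c.id, p.name, c.sales FROM authors p JOIN novels c ON c.author_id = p.id

Result:
id | name    | sales
---+---------+------
1  | Tolkien | 24574
2  | Borges  | 37602
3  | Le Guin | 77007
4  | Le Guin | 17151
5  | Le Guin | 47089
6  | Tolkien | 6817 
7  | Borges  | 69825
8  | Le Guin | 65781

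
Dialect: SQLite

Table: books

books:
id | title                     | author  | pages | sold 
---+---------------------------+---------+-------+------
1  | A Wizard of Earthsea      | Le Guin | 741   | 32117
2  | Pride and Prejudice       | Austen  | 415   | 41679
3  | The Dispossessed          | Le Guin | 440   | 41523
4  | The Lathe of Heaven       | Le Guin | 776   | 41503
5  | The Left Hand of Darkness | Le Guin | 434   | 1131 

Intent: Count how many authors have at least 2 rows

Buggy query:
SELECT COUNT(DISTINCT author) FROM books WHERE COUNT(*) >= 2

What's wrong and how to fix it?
Bug: COUNT(*) cannot appear in WHERE; the per-group count doesn't exist yet

Fix: Use a subquery that GROUPs and filters with HAVING, then count its rows

Corrected query:
SELECT COUNT(*) FROM (SELECT author FROM books GROUP BY author HAVING COUNT(*) >= 2)

Result:
COUNT(*)
--------
1       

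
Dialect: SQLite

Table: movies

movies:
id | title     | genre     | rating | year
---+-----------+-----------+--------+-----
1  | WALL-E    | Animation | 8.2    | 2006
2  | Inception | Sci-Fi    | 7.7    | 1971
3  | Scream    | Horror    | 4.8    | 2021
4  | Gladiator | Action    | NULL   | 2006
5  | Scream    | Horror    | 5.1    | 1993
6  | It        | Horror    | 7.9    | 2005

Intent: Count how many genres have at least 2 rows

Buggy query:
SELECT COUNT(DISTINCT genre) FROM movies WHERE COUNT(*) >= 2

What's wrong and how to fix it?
Bug: COUNT(*) cannot appear in WHERE; the per-group count doesn't exist yet

Fix: Use a subquery that GROUPs and filters with HAVING, then count its rows

Corrected query:
SELECT COUNT(*) FROM (SELECT genre FROM movies GROUP BY genre HAVING COUNT(*) >= 2)

Result:
COUNT(*)
--------
1       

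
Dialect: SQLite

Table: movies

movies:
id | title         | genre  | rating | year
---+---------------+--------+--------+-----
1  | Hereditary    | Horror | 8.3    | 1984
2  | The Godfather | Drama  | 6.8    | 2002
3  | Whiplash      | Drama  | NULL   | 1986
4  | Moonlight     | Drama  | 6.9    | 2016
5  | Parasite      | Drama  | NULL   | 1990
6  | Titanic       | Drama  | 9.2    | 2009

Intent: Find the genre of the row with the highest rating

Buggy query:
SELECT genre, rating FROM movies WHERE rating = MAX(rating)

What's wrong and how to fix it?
Bug: MAX(rating) is an aggregate and cannot be used directly in WHERE

Fix: Wrap MAX in a scalar subquery so WHERE compares against a single value

Corrected query:
SELECT genre, rating FROM movies WHERE rating = (SELECT MAX(rating) FROM movies)

Result:
genre | rating
------+-------
Drama | 9.2   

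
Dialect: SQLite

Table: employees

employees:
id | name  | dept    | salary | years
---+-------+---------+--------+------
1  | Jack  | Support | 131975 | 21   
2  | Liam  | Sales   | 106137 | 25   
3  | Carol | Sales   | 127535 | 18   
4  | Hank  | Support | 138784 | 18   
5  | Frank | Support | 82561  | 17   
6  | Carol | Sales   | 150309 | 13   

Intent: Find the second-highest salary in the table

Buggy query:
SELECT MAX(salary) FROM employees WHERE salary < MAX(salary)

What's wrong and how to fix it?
Bug: MAX(salary) on the right of the comparison is an aggregate-in-WHERE error

Fix: Compute the overall MAX in a subquery, then take MAX of rows below it

Corrected query:
SELECT MAX(salary) FROM employees WHERE salary < (SELECT MAX(salary) FROM employees)

Result:
MAX(salary)
-----------
138784     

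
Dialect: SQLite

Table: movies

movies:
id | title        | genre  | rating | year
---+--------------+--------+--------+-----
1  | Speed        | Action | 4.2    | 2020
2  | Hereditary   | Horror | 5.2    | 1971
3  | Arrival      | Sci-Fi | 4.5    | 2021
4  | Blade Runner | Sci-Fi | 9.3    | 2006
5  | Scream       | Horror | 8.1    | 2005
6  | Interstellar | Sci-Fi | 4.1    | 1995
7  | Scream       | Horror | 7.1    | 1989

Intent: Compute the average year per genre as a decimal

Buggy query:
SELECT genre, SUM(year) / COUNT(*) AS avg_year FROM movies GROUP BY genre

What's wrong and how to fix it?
Bug: SUM(year) and COUNT(*) are both integers; the division truncates the fractional part

Fix: Multiply by 1.0 (or CAST to REAL) to force floating-point division

Corrected query:
SELECT genre, SUM(year) * 1.0 / COUNT(*) AS avg_year FROM movies GROUP BY genre

Result:
genre  | avg_year   
-------+------------
Action | 2020       
Horror | 1988.333333
Sci-Fi | 2007.333333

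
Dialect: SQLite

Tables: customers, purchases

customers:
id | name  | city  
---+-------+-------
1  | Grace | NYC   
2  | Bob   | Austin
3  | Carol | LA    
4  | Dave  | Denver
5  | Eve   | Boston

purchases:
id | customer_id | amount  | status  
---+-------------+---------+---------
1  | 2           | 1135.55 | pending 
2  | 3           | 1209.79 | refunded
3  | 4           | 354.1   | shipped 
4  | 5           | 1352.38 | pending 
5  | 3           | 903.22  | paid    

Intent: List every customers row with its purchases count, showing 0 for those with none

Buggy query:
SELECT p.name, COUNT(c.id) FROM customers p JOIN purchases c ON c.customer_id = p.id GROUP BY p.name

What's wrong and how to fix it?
Bug: An inner join excludes parents with zero children

Fix: Use LEFT JOIN so parents without children still appear (COUNT(c.id) gives 0)

Corrected query:
SELECT p.name, COUNT(c.id) FROM customers p LEFT JOIN purchases c ON c.customer_id = p.id GROUP BY p.name

Result:
name  | COUNT(c.id)
------+------------
Bob   | 1          
Carol | 2          
Dave  | 1          
Eve   | 1          
Grace | 0          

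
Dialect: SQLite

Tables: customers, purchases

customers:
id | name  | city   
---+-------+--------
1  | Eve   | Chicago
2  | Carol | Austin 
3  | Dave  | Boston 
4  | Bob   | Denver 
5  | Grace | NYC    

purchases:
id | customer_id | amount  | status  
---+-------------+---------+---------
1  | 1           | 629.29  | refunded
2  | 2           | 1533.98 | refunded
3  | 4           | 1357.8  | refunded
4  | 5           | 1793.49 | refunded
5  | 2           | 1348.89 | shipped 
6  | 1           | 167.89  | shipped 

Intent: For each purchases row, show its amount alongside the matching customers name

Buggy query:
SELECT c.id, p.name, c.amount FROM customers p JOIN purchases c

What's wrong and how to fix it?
Bug: Missing join condition: each purchases row is matched to all customers rows instead of just its own

Fix: Specify the join condition linking the foreign key to the parent id

Corrected query:
SELECT c.id, p.name, c.amount FROM customers p JOIN purchases c ON c.customer_id = p.id

Result:
id | name  | amount 
---+-------+--------
1  | Eve   | 629.29 
2  | Carol | 1533.98
3  | Bob   | 1357.8 
4  | Grace | 1793.49
5  | Carol | 1348.89
6  | Eve   | 167.89 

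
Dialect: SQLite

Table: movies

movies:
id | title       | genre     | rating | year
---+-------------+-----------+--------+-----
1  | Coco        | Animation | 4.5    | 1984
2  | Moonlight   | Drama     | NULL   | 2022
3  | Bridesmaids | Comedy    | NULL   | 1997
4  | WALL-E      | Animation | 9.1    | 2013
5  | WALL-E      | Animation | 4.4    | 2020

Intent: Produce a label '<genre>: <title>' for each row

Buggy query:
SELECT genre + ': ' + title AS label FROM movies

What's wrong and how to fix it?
Bug: SQLite uses || for string concatenation; + coerces text to numbers (yielding 0)

Fix: Replace + with || to concatenate text

Corrected query:
SELECT genre || ': ' || title AS label FROM movies

Result:
label              
-------------------
Animation: Coco    
Drama: Moonlight   
Comedy: Bridesmaids
Animation: WALL-E  
Animation: WALL-E  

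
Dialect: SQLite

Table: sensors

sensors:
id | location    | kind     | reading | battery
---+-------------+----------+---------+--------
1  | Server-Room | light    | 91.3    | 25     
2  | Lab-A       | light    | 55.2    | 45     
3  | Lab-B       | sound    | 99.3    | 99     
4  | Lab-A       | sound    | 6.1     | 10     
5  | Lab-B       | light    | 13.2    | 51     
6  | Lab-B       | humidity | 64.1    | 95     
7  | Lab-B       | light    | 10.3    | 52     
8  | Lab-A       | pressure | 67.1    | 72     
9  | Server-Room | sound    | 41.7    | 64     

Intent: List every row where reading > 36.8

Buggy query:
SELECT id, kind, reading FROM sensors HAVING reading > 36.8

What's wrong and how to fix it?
Bug: This is a non-aggregate query (no GROUP BY, no aggregates), so in SQLite the HAVING clause is invalid here; a row-level condition belongs in WHERE

Fix: Use WHERE for row-level filtering

Corrected query:
SELECT id, kind, reading FROM sensors WHERE reading > 36.8

Result:
id | kind     | reading
---+----------+--------
1  | light    | 91.3   
2  | light    | 55.2   
3  | sound    | 99.3   
6  | humidity | 64.1   
8  | pressure | 67.1   
9  | sound    | 41.7   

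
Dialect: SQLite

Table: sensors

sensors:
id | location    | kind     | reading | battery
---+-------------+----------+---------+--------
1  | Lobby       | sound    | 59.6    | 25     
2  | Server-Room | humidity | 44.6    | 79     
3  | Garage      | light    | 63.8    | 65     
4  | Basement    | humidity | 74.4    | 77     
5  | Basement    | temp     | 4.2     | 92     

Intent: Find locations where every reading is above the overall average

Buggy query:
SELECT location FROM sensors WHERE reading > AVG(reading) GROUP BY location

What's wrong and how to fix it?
Bug: WHERE evaluates per row before aggregation, so AVG() is unavailable

Fix: Use a subquery for AVG and a HAVING MIN(...) filter so the condition holds for every row in the group

Corrected query:
SELECT location FROM sensors GROUP BY location HAVING MIN(reading) > (SELECT AVG(reading) FROM sensors)

Result:
location
--------
Garage  
Lobby   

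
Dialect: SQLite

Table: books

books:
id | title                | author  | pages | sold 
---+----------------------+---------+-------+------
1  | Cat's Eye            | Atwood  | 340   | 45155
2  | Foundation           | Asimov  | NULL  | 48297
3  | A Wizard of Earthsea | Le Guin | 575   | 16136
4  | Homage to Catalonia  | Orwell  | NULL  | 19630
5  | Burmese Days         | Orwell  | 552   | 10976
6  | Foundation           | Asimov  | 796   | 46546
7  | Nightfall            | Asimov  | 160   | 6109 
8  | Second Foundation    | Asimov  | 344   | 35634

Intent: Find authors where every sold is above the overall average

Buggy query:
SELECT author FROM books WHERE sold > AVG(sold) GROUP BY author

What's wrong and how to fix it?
Bug: WHERE evaluates per row before aggregation, so AVG() is unavailable

Fix: Compute the overall average in a scalar subquery and compare each group's MIN against it in HAVING

Corrected query:
SELECT author FROM books GROUP BY author HAVING MIN(sold) > (SELECT AVG(sold) FROM books)

Result:
author
------
Atwood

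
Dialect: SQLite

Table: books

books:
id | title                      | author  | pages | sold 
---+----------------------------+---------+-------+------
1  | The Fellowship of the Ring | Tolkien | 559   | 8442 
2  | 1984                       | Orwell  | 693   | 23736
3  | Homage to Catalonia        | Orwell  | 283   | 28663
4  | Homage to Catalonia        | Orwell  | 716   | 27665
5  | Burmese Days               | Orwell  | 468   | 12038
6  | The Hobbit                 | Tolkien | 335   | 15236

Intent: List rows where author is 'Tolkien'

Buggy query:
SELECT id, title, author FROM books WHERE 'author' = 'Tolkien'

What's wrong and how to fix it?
Bug: 'author' in single quotes is a string literal, not the column; the comparison is literal-vs-literal and never true

Fix: Reference the column as author without single quotes

Corrected query:
SELECT id, title, author FROM books WHERE author = 'Tolkien'

Result:
id | title                      | author 
---+----------------------------+--------
1  | The Fellowship of the Ring | Tolkien
6  | The Hobbit                 | Tolkien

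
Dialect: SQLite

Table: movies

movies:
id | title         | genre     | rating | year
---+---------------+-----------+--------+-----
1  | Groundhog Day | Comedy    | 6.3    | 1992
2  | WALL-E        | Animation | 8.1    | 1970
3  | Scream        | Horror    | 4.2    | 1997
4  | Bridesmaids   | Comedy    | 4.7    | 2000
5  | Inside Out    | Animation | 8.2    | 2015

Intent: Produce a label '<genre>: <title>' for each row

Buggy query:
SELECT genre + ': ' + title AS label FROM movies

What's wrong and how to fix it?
Bug: '+' is numeric addition; on text columns SQLite converts them to 0 instead of concatenating

Fix: Replace + with || to concatenate text

Corrected query:
SELECT genre || ': ' || title AS label FROM movies

Result:
label                
---------------------
Comedy: Groundhog Day
Animation: WALL-E    
Horror: Scream       
Comedy: Bridesmaids  
Animation: Inside Out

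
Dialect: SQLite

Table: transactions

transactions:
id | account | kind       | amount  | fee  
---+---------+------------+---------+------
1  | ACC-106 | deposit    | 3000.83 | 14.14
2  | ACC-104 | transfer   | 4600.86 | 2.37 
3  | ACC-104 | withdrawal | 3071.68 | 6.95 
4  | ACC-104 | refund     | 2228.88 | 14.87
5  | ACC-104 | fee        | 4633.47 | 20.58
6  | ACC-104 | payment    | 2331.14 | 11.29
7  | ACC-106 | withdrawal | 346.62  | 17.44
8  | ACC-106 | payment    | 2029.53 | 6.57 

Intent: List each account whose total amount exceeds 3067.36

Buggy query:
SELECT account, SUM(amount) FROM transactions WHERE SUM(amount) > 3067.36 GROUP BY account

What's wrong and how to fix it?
Bug: Aggregate functions cannot appear in a WHERE clause

Fix: Move the aggregate condition to a HAVING clause

Corrected query:
SELECT account, SUM(amount) FROM transactions GROUP BY account HAVING SUM(amount) > 3067.36

Result:
account | SUM(amount)
--------+------------
ACC-104 | 16866.03   
ACC-106 | 5376.98    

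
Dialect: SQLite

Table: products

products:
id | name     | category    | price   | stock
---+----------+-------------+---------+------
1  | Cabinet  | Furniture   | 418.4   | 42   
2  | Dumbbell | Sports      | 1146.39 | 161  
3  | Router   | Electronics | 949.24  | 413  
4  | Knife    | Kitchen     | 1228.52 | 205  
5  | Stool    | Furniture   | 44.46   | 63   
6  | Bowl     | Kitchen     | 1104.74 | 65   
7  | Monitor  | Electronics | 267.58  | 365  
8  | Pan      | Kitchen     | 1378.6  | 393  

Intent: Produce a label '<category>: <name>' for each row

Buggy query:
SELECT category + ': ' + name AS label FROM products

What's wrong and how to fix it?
Bug: SQLite uses || for string concatenation; + coerces text to numbers (yielding 0)

Fix: Replace + with || to concatenate text

Corrected query:
SELECT category || ': ' || name AS label FROM products

Result:
label               
--------------------
Furniture: Cabinet  
Sports: Dumbbell    
Electronics: Router 
Kitchen: Knife      
Furniture: Stool    
Kitchen: Bowl       
Electronics: Monitor
Kitchen: Pan        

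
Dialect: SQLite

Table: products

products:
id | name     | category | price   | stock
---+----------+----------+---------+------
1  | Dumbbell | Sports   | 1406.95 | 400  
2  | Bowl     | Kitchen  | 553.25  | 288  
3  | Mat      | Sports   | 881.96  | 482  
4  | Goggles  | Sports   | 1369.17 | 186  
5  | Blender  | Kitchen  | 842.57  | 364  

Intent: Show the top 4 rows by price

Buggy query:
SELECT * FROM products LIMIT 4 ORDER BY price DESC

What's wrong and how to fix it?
Bug: LIMIT must come after ORDER BY

Fix: Swap the clauses: ORDER BY first, then LIMIT

Corrected query:
SELECT * FROM products ORDER BY price DESC LIMIT 4

Result:
id | name     | category | price   | stock
---+----------+----------+---------+------
1  | Dumbbell | Sports   | 1406.95 | 400  
4  | Goggles  | Sports   | 1369.17 | 186  
3  | Mat      | Sports   | 881.96  | 482  
5  | Blender  | Kitchen  | 842.57  | 364  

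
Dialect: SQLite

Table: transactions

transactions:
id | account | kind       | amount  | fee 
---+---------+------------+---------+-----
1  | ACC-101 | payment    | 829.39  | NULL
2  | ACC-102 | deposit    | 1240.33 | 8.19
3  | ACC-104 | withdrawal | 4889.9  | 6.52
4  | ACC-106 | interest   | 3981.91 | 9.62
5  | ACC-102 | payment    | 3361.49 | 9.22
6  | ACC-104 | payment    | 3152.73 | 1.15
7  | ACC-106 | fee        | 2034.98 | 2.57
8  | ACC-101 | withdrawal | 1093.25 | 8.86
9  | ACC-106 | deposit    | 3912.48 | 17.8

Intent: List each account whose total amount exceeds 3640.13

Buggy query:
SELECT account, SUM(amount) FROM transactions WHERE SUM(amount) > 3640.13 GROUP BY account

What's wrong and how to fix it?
Bug: SUM(amount) is an aggregate, but WHERE filters rows before aggregation

Fix: Use HAVING (which filters groups after aggregation) instead of WHERE

Corrected query:
SELECT account, SUM(amount) FROM transactions GROUP BY account HAVING SUM(amount) > 3640.13

Result:
account | SUM(amount)
--------+------------
ACC-102 | 4601.82    
ACC-104 | 8042.63    
ACC-106 | 9929.37    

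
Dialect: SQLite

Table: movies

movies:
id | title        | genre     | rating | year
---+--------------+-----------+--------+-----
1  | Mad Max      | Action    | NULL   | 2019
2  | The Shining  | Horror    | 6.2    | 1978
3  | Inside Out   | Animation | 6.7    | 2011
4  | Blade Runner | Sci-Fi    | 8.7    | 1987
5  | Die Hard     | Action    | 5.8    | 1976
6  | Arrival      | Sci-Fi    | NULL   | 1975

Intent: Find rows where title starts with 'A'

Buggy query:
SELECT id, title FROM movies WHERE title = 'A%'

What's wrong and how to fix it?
Bug: '=' compares the literal string including the % character; pattern matching needs LIKE

Fix: Replace '=' with LIKE so 'A%' is treated as a pattern

Corrected query:
SELECT id, title FROM movies WHERE title LIKE 'A%'

Result:
id | title  
---+--------
6  | Arrival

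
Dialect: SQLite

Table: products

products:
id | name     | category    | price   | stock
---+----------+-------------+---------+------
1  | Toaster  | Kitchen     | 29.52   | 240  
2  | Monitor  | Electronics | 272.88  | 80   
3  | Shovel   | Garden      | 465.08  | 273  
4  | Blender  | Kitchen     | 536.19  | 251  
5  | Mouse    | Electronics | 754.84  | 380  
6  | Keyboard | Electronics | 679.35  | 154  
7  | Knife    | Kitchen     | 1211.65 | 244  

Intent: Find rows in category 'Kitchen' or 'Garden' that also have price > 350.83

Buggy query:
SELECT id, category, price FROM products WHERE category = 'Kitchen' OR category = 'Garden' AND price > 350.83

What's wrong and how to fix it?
Bug: Without parentheses, AND is evaluated before OR, so the price filter only applies to the 'Garden' branch

Fix: Add parentheses around the OR so the AND applies to both alternatives

Corrected query:
SELECT id, category, price FROM products WHERE (category = 'Kitchen' OR category = 'Garden') AND price > 350.83

Result:
id | category | price  
---+----------+--------
3  | Garden   | 465.08 
4  | Kitchen  | 536.19 
7  | Kitchen  | 1211.65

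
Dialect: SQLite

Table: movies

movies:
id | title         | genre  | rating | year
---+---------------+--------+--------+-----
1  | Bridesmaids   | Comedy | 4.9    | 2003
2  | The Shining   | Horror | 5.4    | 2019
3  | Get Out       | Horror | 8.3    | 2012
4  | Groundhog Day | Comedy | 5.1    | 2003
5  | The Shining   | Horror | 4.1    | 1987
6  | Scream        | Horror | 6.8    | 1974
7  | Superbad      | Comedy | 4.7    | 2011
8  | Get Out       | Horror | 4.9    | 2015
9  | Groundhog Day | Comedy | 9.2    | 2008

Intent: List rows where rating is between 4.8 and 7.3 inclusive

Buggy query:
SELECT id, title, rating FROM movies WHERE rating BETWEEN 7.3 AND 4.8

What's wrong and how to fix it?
Bug: The bounds are reversed; BETWEEN a AND b requires a <= b to match anything

Fix: Swap the bounds so the smaller value comes first

Corrected query:
SELECT id, title, rating FROM movies WHERE rating BETWEEN 4.8 AND 7.3

Result:
id | title         | rating
---+---------------+-------
1  | Bridesmaids   | 4.9   
2  | The Shining   | 5.4   
4  | Groundhog Day | 5.1   
6  | Scream        | 6.8   
8  | Get Out       | 4.9   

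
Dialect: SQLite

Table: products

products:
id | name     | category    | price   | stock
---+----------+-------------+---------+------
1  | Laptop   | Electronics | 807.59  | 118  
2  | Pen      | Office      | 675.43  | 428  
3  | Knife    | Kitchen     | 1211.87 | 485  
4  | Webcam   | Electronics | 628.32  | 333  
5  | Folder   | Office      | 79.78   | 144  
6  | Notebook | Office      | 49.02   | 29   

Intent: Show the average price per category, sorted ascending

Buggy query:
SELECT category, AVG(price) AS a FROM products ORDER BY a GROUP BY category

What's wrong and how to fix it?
Bug: ORDER BY appears before GROUP BY; SQL clause order requires GROUP BY first

Fix: Move ORDER BY to the end, after GROUP BY

Corrected query:
SELECT category, AVG(price) AS a FROM products GROUP BY category ORDER BY a

Result:
category    | a         
------------+-----------
Office      | 268.076667
Electronics | 717.955   
Kitchen     | 1211.87   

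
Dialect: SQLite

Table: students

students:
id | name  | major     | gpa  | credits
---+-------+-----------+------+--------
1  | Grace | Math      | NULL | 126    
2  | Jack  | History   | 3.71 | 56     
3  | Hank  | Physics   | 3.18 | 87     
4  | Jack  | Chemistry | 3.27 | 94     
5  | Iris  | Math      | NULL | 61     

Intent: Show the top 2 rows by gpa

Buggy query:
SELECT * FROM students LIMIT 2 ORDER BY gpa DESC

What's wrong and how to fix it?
Bug: LIMIT must come after ORDER BY

Fix: Sort with ORDER BY, then apply LIMIT

Corrected query:
SELECT * FROM students ORDER BY gpa DESC LIMIT 2

Result:
id | name | major     | gpa  | credits
---+------+-----------+------+--------
2  | Jack | History   | 3.71 | 56     
4  | Jack | Chemistry | 3.27 | 94     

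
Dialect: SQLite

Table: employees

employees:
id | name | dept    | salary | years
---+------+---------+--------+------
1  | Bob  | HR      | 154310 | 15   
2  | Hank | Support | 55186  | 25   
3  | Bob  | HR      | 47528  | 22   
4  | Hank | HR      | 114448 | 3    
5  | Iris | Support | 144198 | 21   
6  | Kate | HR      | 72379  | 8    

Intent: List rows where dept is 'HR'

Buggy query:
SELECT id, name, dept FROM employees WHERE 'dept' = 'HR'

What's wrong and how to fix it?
Bug: 'dept' in single quotes is a string literal, not the column; the comparison is literal-vs-literal and never true

Fix: Remove the quotes around the column name (or use double quotes for an identifier)

Corrected query:
SELECT id, name, dept FROM employees WHERE dept = 'HR'

Result:
id | name | dept
---+------+-----
1  | Bob  | HR  
3  | Bob  | HR  
4  | Hank | HR  
6  | Kate | HR  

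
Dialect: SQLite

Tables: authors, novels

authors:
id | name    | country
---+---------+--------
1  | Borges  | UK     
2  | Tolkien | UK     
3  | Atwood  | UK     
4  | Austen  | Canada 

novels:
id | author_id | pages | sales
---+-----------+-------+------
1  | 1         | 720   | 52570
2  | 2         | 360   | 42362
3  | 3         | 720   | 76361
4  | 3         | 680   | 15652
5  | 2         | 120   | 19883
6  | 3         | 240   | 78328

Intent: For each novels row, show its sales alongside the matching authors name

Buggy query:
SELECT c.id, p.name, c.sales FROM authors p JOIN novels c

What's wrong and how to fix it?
Bug: JOIN with no ON clause produces a cartesian product; every novels row pairs with every authors row

Fix: Add ON c.author_id = p.id to the JOIN

Corrected query:
SELECT c.id, p.name, c.sales FROM authors p JOIN novels c ON c.author_id = p.id

Result:
id | name    | sales
---+---------+------
1  | Borges  | 52570
2  | Tolkien | 42362
3  | Atwood  | 76361
4  | Atwood  | 15652
5  | Tolkien | 19883
6  | Atwood  | 78328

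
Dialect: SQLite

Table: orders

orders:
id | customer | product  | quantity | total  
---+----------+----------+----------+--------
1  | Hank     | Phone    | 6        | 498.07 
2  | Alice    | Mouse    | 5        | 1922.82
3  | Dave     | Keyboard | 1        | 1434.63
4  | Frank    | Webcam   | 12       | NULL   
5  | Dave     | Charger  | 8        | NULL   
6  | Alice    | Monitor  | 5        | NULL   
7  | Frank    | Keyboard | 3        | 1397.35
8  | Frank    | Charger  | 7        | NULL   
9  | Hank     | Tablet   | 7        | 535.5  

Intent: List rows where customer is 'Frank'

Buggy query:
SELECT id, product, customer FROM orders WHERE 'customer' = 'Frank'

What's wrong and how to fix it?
Bug: Single quotes denote string literals in SQL; the column name is being compared as a constant string

Fix: Reference the column as customer without single quotes

Corrected query:
SELECT id, product, customer FROM orders WHERE customer = 'Frank'

Result:
id | product  | customer
---+----------+---------
4  | Webcam   | Frank   
7  | Keyboard | Frank   
8  | Charger  | Frank   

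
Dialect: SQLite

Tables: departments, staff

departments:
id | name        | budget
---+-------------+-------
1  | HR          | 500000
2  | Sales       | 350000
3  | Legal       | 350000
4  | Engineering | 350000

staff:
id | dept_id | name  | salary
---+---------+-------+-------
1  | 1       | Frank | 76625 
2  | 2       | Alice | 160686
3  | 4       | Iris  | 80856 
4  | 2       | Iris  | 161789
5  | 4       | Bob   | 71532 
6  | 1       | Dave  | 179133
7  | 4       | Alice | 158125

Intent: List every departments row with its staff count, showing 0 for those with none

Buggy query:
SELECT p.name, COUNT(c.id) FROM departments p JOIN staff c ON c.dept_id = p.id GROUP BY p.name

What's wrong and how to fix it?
Bug: INNER JOIN drops departments rows that have no matching staff rows

Fix: Switch to LEFT JOIN to retain unmatched parent rows

Corrected query:
SELECT p.name, COUNT(c.id) FROM departments p LEFT JOIN staff c ON c.dept_id = p.id GROUP BY p.name

Result:
name        | COUNT(c.id)
------------+------------
Engineering | 3          
HR          | 2          
Legal       | 0          
Sales       | 2          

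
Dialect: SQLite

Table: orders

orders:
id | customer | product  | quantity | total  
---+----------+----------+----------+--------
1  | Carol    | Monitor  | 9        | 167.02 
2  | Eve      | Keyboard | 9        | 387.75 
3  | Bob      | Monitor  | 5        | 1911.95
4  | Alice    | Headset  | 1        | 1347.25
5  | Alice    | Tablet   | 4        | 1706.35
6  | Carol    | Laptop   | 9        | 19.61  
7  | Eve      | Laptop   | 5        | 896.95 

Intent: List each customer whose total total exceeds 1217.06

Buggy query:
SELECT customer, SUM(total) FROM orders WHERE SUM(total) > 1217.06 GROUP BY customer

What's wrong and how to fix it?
Bug: SUM(total) is an aggregate, but WHERE filters rows before aggregation

Fix: Use HAVING (which filters groups after aggregation) instead of WHERE

Corrected query:
SELECT customer, SUM(total) FROM orders GROUP BY customer HAVING SUM(total) > 1217.06

Result:
customer | SUM(total)
---------+-----------
Alice    | 3053.6    
Bob      | 1911.95   
Eve      | 1284.7    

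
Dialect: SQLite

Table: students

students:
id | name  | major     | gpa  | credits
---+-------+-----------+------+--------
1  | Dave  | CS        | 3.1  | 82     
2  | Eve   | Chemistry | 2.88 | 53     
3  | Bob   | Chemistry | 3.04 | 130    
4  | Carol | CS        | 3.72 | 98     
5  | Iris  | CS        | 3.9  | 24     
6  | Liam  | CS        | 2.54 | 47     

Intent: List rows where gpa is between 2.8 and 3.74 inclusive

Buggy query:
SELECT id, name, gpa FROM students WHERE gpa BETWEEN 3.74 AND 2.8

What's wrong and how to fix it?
Bug: The bounds are reversed; BETWEEN a AND b requires a <= b to match anything

Fix: Swap the bounds so the smaller value comes first

Corrected query:
SELECT id, name, gpa FROM students WHERE gpa BETWEEN 2.8 AND 3.74

Result:
id | name  | gpa 
---+-------+-----
1  | Dave  | 3.1 
2  | Eve   | 2.88
3  | Bob   | 3.04
4  | Carol | 3.72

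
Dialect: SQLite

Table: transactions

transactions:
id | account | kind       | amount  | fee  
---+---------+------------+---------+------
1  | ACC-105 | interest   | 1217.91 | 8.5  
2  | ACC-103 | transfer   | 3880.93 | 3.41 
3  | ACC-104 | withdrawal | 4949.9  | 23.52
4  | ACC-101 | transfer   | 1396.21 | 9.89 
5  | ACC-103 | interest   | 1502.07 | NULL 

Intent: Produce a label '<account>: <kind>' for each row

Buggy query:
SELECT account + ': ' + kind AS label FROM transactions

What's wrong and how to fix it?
Bug: '+' is numeric addition; on text columns SQLite converts them to 0 instead of concatenating

Fix: Use the || operator for string concatenation

Corrected query:
SELECT account || ': ' || kind AS label FROM transactions

Result:
label              
-------------------
ACC-105: interest  
ACC-103: transfer  
ACC-104: withdrawal
ACC-101: transfer  
ACC-103: interest  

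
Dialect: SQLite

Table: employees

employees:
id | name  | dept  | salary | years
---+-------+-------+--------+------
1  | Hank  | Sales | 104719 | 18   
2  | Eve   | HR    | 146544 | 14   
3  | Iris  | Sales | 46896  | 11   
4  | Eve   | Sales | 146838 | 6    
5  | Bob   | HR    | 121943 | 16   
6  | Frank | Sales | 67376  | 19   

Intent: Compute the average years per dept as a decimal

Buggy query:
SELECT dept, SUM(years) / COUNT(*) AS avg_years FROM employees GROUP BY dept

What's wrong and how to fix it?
Bug: SUM(years) and COUNT(*) are both integers; the division truncates the fractional part

Fix: Cast one side to REAL so the division keeps the fractional part

Corrected query:
SELECT dept, SUM(years) * 1.0 / COUNT(*) AS avg_years FROM employees GROUP BY dept

Result:
dept  | avg_years
------+----------
HR    | 15       
Sales | 13.5     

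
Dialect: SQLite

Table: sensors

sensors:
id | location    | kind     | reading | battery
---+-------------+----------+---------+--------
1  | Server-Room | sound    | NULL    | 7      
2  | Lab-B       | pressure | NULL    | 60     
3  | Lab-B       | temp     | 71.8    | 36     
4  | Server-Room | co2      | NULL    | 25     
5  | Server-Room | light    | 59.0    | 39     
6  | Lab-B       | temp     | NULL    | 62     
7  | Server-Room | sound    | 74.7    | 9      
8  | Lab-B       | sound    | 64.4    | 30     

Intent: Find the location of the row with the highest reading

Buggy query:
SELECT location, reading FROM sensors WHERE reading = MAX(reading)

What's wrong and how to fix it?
Bug: MAX(reading) is an aggregate and cannot be used directly in WHERE

Fix: Use a subquery: WHERE reading = (SELECT MAX(reading) FROM sensors)

Corrected query:
SELECT location, reading FROM sensors WHERE reading = (SELECT MAX(reading) FROM sensors)

Result:
location    | reading
------------+--------
Server-Room | 74.7   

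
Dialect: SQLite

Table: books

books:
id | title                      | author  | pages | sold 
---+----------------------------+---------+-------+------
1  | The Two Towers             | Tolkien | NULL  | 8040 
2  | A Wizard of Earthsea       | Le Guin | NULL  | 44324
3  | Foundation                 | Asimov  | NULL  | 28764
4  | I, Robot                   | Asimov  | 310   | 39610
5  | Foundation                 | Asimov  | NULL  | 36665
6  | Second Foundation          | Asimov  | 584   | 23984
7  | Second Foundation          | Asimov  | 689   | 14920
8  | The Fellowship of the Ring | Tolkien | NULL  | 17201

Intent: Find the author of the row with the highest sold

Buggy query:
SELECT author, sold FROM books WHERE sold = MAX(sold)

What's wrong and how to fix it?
Bug: MAX(sold) is an aggregate and cannot be used directly in WHERE

Fix: Use a subquery: WHERE sold = (SELECT MAX(sold) FROM books)

Corrected query:
SELECT author, sold FROM books WHERE sold = (SELECT MAX(sold) FROM books)

Result:
author  | sold 
--------+------
Le Guin | 44324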